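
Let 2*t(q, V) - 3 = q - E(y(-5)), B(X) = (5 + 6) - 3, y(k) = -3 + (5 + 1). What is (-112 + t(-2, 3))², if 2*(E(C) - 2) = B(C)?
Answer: 52441/4 ≈ 13110.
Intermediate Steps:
y(k) = 3 (y(k) = -3 + 6 = 3)
B(X) = 8 (B(X) = 11 - 3 = 8)
E(C) = 6 (E(C) = 2 + (½)*8 = 2 + 4 = 6)
t(q, V) = -3/2 + q/2 (t(q, V) = 3/2 + (q - 1*6)/2 = 3/2 + (q - 6)/2 = 3/2 + (-6 + q)/2 = 3/2 + (-3 + q/2) = -3/2 + q/2)
(-112 + t(-2, 3))² = (-112 + (-3/2 + (½)*(-2)))² = (-112 + (-3/2 - 1))² = (-112 - 5/2)² = (-229/2)² = 52441/4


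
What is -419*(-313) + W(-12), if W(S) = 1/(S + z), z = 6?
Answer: 786881/6 ≈ 1.3115e+5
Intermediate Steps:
W(S) = 1/(6 + S) (W(S) = 1/(S + 6) = 1/(6 + S))
-419*(-313) + W(-12) = -419*(-313) + 1/(6 - 12) = 131147 + 1/(-6) = 131147 - 1/6 = 786881/6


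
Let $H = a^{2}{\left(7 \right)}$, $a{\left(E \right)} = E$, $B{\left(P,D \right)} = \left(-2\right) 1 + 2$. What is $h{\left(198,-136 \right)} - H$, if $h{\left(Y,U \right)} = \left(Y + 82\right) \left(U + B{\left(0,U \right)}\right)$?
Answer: $-38129$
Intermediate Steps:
$B{\left(P,D \right)} = 0$ ($B{\left(P,D \right)} = -2 + 2 = 0$)
$h{\left(Y,U \right)} = U \left(82 + Y\right)$ ($h{\left(Y,U \right)} = \left(Y + 82\right) \left(U + 0\right) = \left(82 + Y\right) U = U \left(82 + Y\right)$)
$H = 49$ ($H = 7^{2} = 49$)
$h{\left(198,-136 \right)} - H = - 136 \left(82 + 198\right) - 49 = \left(-136\right) 280 - 49 = -38080 - 49 = -38129$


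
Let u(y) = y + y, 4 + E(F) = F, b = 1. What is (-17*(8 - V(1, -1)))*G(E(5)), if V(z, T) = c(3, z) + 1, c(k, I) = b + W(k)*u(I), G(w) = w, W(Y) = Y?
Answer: 0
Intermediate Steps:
E(F) = -4 + F
u(y) = 2*y
c(k, I) = 1 + 2*I*k (c(k, I) = 1 + k*(2*I) = 1 + 2*I*k)
V(z, T) = 2 + 6*z (V(z, T) = (1 + 2*z*3) + 1 = (1 + 6*z) + 1 = 2 + 6*z)
(-17*(8 - V(1, -1)))*G(E(5)) = (-17*(8 - (2 + 6*1)))*(-4 + 5) = -17*(8 - (2 + 6))*1 = -17*(8 - 1*8)*1 = -17*(8 - 8)*1 = -17*0*1 = 0*1 = 0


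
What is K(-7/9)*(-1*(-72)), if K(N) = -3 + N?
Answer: -272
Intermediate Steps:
K(-7/9)*(-1*(-72)) = (-3 - 7/9)*(-1*(-72)) = (-3 - 7*⅑)*72 = (-3 - 7/9)*72 = -34/9*72 = -272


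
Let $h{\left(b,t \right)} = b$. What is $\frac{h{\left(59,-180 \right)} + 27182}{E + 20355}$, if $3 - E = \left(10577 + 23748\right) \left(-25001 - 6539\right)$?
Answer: $\frac{27241}{1082630858} \approx 2.5162 \cdot 10^{-5}$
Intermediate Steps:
$E = 1082610503$ ($E = 3 - \left(10577 + 23748\right) \left(-25001 - 6539\right) = 3 - 34325 \left(-25001 - 6539\right) = 3 - 34325 \left(-31540\right) = 3 - -1082610500 = 3 + 1082610500 = 1082610503$)
$\frac{h{\left(59,-180 \right)} + 27182}{E + 20355} = \frac{59 + 27182}{1082610503 + 20355} = \frac{27241}{1082630858}$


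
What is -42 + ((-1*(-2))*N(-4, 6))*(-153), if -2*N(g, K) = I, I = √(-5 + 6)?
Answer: 111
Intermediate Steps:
I = 1 (I = √1 = 1)
N(g, K) = -½ (N(g, K) = -½*1 = -½)
-42 + ((-1*(-2))*N(-4, 6))*(-153) = -42 + (-1*(-2)*(-½))*(-153) = -42 + (2*(-½))*(-153) = -42 - 1*(-153) = -42 + 153 = 111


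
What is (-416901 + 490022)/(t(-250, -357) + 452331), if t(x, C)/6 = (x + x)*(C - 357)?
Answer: 73121/2594331 ≈ 0.028185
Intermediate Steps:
t(x, C) = 12*x*(-357 + C) (t(x, C) = 6*((x + x)*(C - 357)) = 6*((2*x)*(-357 + C)) = 6*(2*x*(-357 + C)) = 12*x*(-357 + C))
(-416901 + 490022)/(t(-250, -357) + 452331) = (-416901 + 490022)/(12*(-250)*(-357 - 357) + 452331) = 73121/(12*(-250)*(-714) + 452331) = 73121/(2142000 + 452331) = 73121/2594331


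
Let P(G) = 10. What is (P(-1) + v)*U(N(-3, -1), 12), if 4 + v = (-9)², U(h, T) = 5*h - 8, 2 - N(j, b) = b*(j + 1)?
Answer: -696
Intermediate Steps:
N(j, b) = 2 - b*(1 + j) (N(j, b) = 2 - b*(j + 1) = 2 - b*(1 + j))
U(h, T) = -8 + 5*h
v = 77 (v = -4 + (-9)² = -4 + 81 = 77)
(P(-1) + v)*U(N(-3, -1), 12) = (10 + 77)*(-8 + 5*(2 - 1*(-1) - 1*(-1)*(-3))) = 87*(-8 + 5*(2 + 1 - 3)) = 87*(-8 + 5*0) = 87*(-8 + 0) = 87*(-8) = -696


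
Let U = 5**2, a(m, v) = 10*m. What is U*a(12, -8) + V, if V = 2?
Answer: 3002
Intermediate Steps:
U = 25
U*a(12, -8) + V = 25*(10*12) + 2 = 25*120 + 2 = 3000 + 2 = 3002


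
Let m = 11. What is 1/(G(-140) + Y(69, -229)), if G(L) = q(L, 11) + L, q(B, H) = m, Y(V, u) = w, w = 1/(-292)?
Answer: -292/37669 ≈ -0.0077517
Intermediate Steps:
w = -1/292 ≈ -0.0034247
Y(V, u) = -1/292
q(B, H) = 11
G(L) = 11 + L
1/(G(-140) + Y(69, -229)) = 1/((11 - 140) - 1/292) = 1/(-129 - 1/292) = 1/(-37669/292) = -292/37669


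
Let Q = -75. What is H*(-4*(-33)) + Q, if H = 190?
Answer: 25005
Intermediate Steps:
H*(-4*(-33)) + Q = 190*(-4*(-33)) - 75 = 190*132 - 75 = 25080 - 75 = 25005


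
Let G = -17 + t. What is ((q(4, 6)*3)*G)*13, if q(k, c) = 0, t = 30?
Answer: 0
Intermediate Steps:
G = 13 (G = -17 + 30 = 13)
((q(4, 6)*3)*G)*13 = ((0*3)*13)*13 = (0*13)*13 = 0*13 = 0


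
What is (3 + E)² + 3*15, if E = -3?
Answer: 45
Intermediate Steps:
(3 + E)² + 3*15 = (3 - 3)² + 3*15 = 0² + 45 = 0 + 45 = 45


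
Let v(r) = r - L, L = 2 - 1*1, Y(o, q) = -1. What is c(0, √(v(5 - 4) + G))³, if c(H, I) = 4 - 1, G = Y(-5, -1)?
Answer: 27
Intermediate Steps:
G = -1
L = 1 (L = 2 - 1 = 1)
v(r) = -1 + r (v(r) = r - 1*1 = r - 1 = -1 + r)
c(H, I) = 3
c(0, √(v(5 - 4) + G))³ = 3³ = 27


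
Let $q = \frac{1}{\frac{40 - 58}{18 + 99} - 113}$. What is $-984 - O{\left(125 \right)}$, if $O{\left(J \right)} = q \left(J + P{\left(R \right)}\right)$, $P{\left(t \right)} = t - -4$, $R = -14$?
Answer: $- \frac{1445969}{1471} \approx -982.98$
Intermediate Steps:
$q = - \frac{13}{1471}$ ($q = \frac{1}{- \frac{18}{117} - 113} = \frac{1}{\left(-18\right) \frac{1}{117} - 113} = \frac{1}{- \frac{2}{13} - 113} = \frac{1}{- \frac{1471}{13}} = - \frac{13}{1471} \approx -0.0088375$)
$P{\left(t \right)} = 4 + t$ ($P{\left(t \right)} = t + 4 = 4 + t$)
$O{\left(J \right)} = \frac{130}{1471} - \frac{13 J}{1471}$ ($O{\left(J \right)} = - \frac{13 \left(J + \left(4 - 14\right)\right)}{1471} = - \frac{13 \left(J - 10\right)}{1471} = - \frac{13 \left(-10 + J\right)}{1471} = \frac{130}{1471} - \frac{13 J}{1471}$)
$-984 - O{\left(125 \right)} = -984 - \left(\frac{130}{1471} - \frac{1625}{1471}\right) = -984 - - \frac{1495}{1471} = -984 + \frac{1495}{1471} = - \frac{1445969}{1471}$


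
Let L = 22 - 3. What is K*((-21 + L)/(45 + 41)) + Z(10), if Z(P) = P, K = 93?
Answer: 337/43 ≈ 7.8372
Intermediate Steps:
L = 19
K*((-21 + L)/(45 + 41)) + Z(10) = 93*((-21 + 19)/(45 + 41)) + 10 = 93*(-2/86) + 10 = 93*(-2*1/86) + 10 = 93*(-1/43) + 10 = -93/43 + 10 = 337/43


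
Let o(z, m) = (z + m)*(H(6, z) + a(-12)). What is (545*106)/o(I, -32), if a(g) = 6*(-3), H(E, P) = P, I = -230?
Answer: 28885/32488 ≈ 0.88910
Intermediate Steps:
a(g) = -18
o(z, m) = (-18 + z)*(m + z) (o(z, m) = (z + m)*(z - 18) = (m + z)*(-18 + z) = (-18 + z)*(m + z))
(545*106)/o(I, -32) = (545*106)/((-230)² - 18*(-32) - 18*(-230) - 32*(-230)) = 57770/(52900 + 576 + 4140 + 7360) = 57770/64976 = 57770*(1/64976) = 28885/32488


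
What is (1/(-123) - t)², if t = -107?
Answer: 173185600/15129 ≈ 11447.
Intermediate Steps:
(1/(-123) - t)² = (1/(-123) - 1*(-107))² = (-1/123 + 107)² = (13160/123)² = 173185600/15129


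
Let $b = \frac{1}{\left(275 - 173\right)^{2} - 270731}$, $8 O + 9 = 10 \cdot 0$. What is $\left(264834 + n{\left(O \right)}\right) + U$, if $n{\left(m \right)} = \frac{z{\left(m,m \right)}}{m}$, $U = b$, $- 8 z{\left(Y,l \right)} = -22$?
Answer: $\frac{620485239259}{2342943} \approx 2.6483 \cdot 10^{5}$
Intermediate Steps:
$O = - \frac{9}{8}$ ($O = - \frac{9}{8} + \frac{10 \cdot 0}{8} = - \frac{9}{8} + \frac{1}{8} \cdot 0 = - \frac{9}{8} + 0 = - \frac{9}{8} \approx -1.125$)
$z{\left(Y,l \right)} = \frac{11}{4}$ ($z{\left(Y,l \right)} = \left(- \frac{1}{8}\right) \left(-22\right) = \frac{11}{4}$)
$b = - \frac{1}{260327}$ ($b = \frac{1}{102^{2} - 270731} = \frac{1}{10404 - 270731} = \frac{1}{-260327} = - \frac{1}{260327} \approx -3.8413 \cdot 10^{-6}$)
$U = - \frac{1}{260327} \approx -3.8413 \cdot 10^{-6}$
$n{\left(m \right)} = \frac{11}{4 m}$
$\left(264834 + n{\left(O \right)}\right) + U = \left(264834 + \frac{11}{4 \left(- \frac{9}{8}\right)}\right) - \frac{1}{260327} = \left(264834 + \frac{11}{4} \left(- \frac{8}{9}\right)\right) - \frac{1}{260327} = \left(264834 - \frac{22}{9}\right) - \frac{1}{260327} = \frac{2383484}{9} - \frac{1}{260327} = \frac{620485239259}{2342943}$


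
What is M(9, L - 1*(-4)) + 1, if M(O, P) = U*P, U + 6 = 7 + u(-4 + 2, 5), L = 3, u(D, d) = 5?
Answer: 43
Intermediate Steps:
U = 6 (U = -6 + (7 + 5) = -6 + 12 = 6)
M(O, P) = 6*P
M(9, L - 1*(-4)) + 1 = 6*(3 - 1*(-4)) + 1 = 6*(3 + 4) + 1 = 6*7 + 1 = 42 + 1 = 43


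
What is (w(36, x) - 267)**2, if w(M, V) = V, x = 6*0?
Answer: 71289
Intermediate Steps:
x = 0
(w(36, x) - 267)**2 = (0 - 267)**2 = (-267)**2 = 71289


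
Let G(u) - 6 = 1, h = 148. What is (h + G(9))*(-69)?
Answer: -10695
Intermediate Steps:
G(u) = 7 (G(u) = 6 + 1 = 7)
(h + G(9))*(-69) = (148 + 7)*(-69) = 155*(-69) = -10695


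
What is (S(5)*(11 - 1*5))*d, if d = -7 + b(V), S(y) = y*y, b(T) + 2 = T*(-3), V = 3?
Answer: -2700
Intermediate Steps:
b(T) = -2 - 3*T (b(T) = -2 + T*(-3) = -2 - 3*T)
S(y) = y²
d = -18 (d = -7 + (-2 - 3*3) = -7 + (-2 - 9) = -7 - 11 = -18)
(S(5)*(11 - 1*5))*d = (5²*(11 - 1*5))*(-18) = (25*(11 - 5))*(-18) = (25*6)*(-18) = 150*(-18) = -2700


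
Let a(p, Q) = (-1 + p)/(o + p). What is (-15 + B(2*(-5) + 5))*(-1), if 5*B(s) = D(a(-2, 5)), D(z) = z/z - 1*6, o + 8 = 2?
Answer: 16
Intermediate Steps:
o = -6 (o = -8 + 2 = -6)
a(p, Q) = (-1 + p)/(-6 + p)
D(z) = -5 (D(z) = 1 - 6 = -5)
B(s) = -1 (B(s) = (⅕)*(-5) = -1)
(-15 + B(2*(-5) + 5))*(-1) = (-15 - 1)*(-1) = -16*(-1) = 16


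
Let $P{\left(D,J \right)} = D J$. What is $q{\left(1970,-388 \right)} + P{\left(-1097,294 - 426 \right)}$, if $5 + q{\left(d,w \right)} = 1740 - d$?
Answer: $144569$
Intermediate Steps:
$q{\left(d,w \right)} = 1735 - d$ ($q{\left(d,w \right)} = -5 - \left(-1740 + d\right) = 1735 - d$)
$q{\left(1970,-388 \right)} + P{\left(-1097,294 - 426 \right)} = \left(1735 - 1970\right) - 1097 \left(294 - 426\right) = \left(1735 - 1970\right) - -144804 = -235 + 144804 = 144569$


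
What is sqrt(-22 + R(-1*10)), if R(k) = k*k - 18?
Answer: 2*sqrt(15) ≈ 7.7460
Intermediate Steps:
R(k) = -18 + k**2 (R(k) = k**2 - 18 = -18 + k**2)
sqrt(-22 + R(-1*10)) = sqrt(-22 + (-18 + (-1*10)**2)) = sqrt(-22 + (-18 + (-10)**2)) = sqrt(-22 + (-18 + 100)) = sqrt(-22 + 82) = sqrt(60) = 2*sqrt(15)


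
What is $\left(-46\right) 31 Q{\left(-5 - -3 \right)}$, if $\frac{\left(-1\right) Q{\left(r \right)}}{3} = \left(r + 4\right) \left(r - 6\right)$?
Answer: $-68448$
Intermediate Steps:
$Q{\left(r \right)} = - 3 \left(-6 + r\right) \left(4 + r\right)$ ($Q{\left(r \right)} = - 3 \left(r + 4\right) \left(r - 6\right) = - 3 \left(4 + r\right) \left(-6 + r\right) = - 3 \left(-6 + r\right) \left(4 + r\right)$)
$\left(-46\right) 31 Q{\left(-5 - -3 \right)} = \left(-46\right) 31 \left(72 - 3 \left(-5 - -3\right)^{2} + 6 \left(-5 - -3\right)\right) = - 1426 \left(72 - 3 \left(-5 + 3\right)^{2} + 6 \left(-5 + 3\right)\right) = - 1426 \left(72 - 3 \left(-2\right)^{2} + 6 \left(-2\right)\right) = - 1426 \left(72 - 12 - 12\right) = \left(-1426\right) 48 = -68448$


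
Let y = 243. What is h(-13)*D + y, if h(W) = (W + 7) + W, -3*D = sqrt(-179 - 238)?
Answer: 243 + 19*I*sqrt(417)/3 ≈ 243.0 + 129.33*I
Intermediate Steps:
D = -I*sqrt(417)/3 (D = -sqrt(-179 - 238)/3 = -I*sqrt(417)/3 ≈ -6.8069*I)
h(W) = 7 + 2*W (h(W) = (7 + W) + W = 7 + 2*W)
h(-13)*D + y = (7 + 2*(-13))*(-I*sqrt(417)/3) + 243 = (7 - 26)*(-I*sqrt(417)/3) + 243 = -(-19)*I*sqrt(417)/3 + 243 = 19*I*sqrt(417)/3 + 243 = 243 + 19*I*sqrt(417)/3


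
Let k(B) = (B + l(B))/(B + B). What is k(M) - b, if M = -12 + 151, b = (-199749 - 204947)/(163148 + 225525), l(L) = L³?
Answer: 3755374549/388673 ≈ 9662.0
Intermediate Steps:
b = -404696/388673 ≈ -1.0412
M = 139
k(B) = (B + B³)/(2*B) (k(B) = (B + B³)/(B + B) = (B + B³)/((2*B)) = (B + B³)*(1/(2*B)) = (B + B³)/(2*B))
k(M) - b = (½ + (½)*139²) - 1*(-404696/388673) = (½ + (½)*19321) + 404696/388673 = (½ + 19321/2) + 404696/388673 = 9661 + 404696/388673 = 3755374549/388673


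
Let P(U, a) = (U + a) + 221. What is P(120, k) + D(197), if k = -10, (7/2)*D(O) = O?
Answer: 2711/7 ≈ 387.29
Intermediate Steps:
D(O) = 2*O/7
P(U, a) = 221 + U + a
P(120, k) + D(197) = (221 + 120 - 10) + (2/7)*197 = 331 + 394/7 = 2711/7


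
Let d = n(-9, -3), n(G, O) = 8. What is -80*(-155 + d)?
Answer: 11760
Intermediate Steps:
d = 8
-80*(-155 + d) = -80*(-155 + 8) = -80*(-147) = 11760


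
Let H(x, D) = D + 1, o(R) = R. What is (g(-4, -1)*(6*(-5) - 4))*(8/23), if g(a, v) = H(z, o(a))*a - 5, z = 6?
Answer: -1904/23 ≈ -82.783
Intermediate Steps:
H(x, D) = 1 + D
g(a, v) = -5 + a*(1 + a) (g(a, v) = (1 + a)*a - 5 = a*(1 + a) - 5 = -5 + a*(1 + a))
(g(-4, -1)*(6*(-5) - 4))*(8/23) = ((-5 - 4*(1 - 4))*(6*(-5) - 4))*(8/23) = ((-5 - 4*(-3))*(-30 - 4))*(8*(1/23)) = ((-5 + 12)*(-34))*(8/23) = (7*(-34))*(8/23) = -238*8/23 = -1904/23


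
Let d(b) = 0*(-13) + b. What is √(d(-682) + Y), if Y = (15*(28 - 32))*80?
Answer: I*√5482 ≈ 74.041*I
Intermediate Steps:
d(b) = b (d(b) = 0 + b = b)
Y = -4800 (Y = (15*(-4))*80 = -60*80 = -4800)
√(d(-682) + Y) = √(-682 - 4800) = √(-5482) = I*√5482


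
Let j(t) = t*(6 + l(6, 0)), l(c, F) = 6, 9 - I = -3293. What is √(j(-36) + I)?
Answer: √2870 ≈ 53.572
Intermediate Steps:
I = 3302 (I = 9 - 1*(-3293) = 9 + 3293 = 3302)
j(t) = 12*t (j(t) = t*(6 + 6) = t*12 = 12*t)
√(j(-36) + I) = √(12*(-36) + 3302) = √(-432 + 3302) = √2870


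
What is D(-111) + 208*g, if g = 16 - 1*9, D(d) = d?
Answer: 1345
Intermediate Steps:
g = 7 (g = 16 - 9 = 7)
D(-111) + 208*g = -111 + 208*7 = -111 + 1456 = 1345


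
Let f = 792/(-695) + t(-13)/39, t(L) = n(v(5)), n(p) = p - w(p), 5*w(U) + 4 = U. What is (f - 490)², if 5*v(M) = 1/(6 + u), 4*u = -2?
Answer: 59559897805669156/246934455625 ≈ 2.4120e+5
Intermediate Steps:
u = -½ (u = (¼)*(-2) = -½ ≈ -0.50000)
v(M) = 2/55 (v(M) = 1/(5*(6 - ½)) = 1/(5*(11/2)) = (⅕)*(2/11) = 2/55)
w(U) = -⅘ + U/5
n(p) = ⅘ + 4*p/5 (n(p) = p - (-⅘ + p/5) = p + (⅘ - p/5) = ⅘ + 4*p/5)
t(L) = 228/275 (t(L) = ⅘ + (⅘)*(2/55) = ⅘ + 8/275 = 228/275)
f = -555716/496925 (f = 792/(-695) + (228/275)/39 = 792*(-1/695) + (228/275)*(1/39) = -792/695 + 76/3575 = -555716/496925 ≈ -1.1183)
(f - 490)² = (-555716/496925 - 490)² = (-244048966/496925)² = 59559897805669156/246934455625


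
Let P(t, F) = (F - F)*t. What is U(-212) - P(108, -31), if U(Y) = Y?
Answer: -212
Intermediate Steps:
P(t, F) = 0 (P(t, F) = 0*t = 0)
U(-212) - P(108, -31) = -212 - 1*0 = -212 + 0 = -212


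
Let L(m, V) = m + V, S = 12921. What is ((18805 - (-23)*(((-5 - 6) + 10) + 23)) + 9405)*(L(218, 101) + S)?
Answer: 380199840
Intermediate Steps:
L(m, V) = V + m
((18805 - (-23)*(((-5 - 6) + 10) + 23)) + 9405)*(L(218, 101) + S) = ((18805 - (-23)*(((-5 - 6) + 10) + 23)) + 9405)*((101 + 218) + 12921) = ((18805 - (-23)*((-11 + 10) + 23)) + 9405)*(319 + 12921) = ((18805 - (-23)*(-1 + 23)) + 9405)*13240 = ((18805 - (-23)*22) + 9405)*13240 = ((18805 - 1*(-506)) + 9405)*13240 = ((18805 + 506) + 9405)*13240 = (19311 + 9405)*13240 = 28716*13240 = 380199840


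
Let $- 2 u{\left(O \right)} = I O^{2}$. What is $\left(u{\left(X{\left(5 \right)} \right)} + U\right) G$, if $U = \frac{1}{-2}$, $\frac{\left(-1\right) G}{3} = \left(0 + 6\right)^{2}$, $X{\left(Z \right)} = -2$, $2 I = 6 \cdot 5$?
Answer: $3294$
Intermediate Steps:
$I = 15$ ($I = \frac{6 \cdot 5}{2} = \frac{1}{2} \cdot 30 = 15$)
$G = -108$ ($G = - 3 \left(0 + 6\right)^{2} = - 3 \cdot 6^{2} = \left(-3\right) 36 = -108$)
$U = - \frac{1}{2} \approx -0.5$
$u{\left(O \right)} = - \frac{15 O^{2}}{2}$
$\left(u{\left(X{\left(5 \right)} \right)} + U\right) G = \left(- \frac{15 \left(-2\right)^{2}}{2} - \frac{1}{2}\right) \left(-108\right) = \left(\left(- \frac{15}{2}\right) 4 - \frac{1}{2}\right) \left(-108\right) = \left(-30 - \frac{1}{2}\right) \left(-108\right) = \left(- \frac{61}{2}\right) \left(-108\right) = 3294$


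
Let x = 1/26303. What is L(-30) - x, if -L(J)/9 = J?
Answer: 7101809/26303 ≈ 270.00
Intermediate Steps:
x = 1/26303 ≈ 3.8018e-5
L(J) = -9*J
L(-30) - x = -9*(-30) - 1*1/26303 = 270 - 1/26303 = 7101809/26303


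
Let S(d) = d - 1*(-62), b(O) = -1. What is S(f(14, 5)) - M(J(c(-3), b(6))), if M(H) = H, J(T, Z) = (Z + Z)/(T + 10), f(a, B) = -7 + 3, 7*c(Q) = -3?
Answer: 3900/67 ≈ 58.209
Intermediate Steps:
c(Q) = -3/7 (c(Q) = (1/7)*(-3) = -3/7)
f(a, B) = -4
J(T, Z) = 2*Z/(10 + T) (J(T, Z) = (2*Z)/(10 + T) = 2*Z/(10 + T))
S(d) = 62 + d (S(d) = d + 62 = 62 + d)
S(f(14, 5)) - M(J(c(-3), b(6))) = (62 - 4) - 2*(-1)/(10 - 3/7) = 58 - 2*(-1)/67/7 = 58 - 2*(-1)*7/67 = 58 - 1*(-14/67) = 58 + 14/67 = 3900/67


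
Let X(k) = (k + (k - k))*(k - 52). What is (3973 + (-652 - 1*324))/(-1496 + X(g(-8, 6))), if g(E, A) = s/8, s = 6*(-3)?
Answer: -47952/21983 ≈ -2.1813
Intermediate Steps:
s = -18
g(E, A) = -9/4 (g(E, A) = -18/8 = -18*1/8 = -9/4)
X(k) = k*(-52 + k) (X(k) = (k + 0)*(-52 + k) = k*(-52 + k))
(3973 + (-652 - 1*324))/(-1496 + X(g(-8, 6))) = (3973 + (-652 - 1*324))/(-1496 - 9*(-52 - 9/4)/4) = (3973 + (-652 - 324))/(-1496 - 9/4*(-217/4)) = (3973 - 976)/(-1496 + 1953/16) = 2997/(-21983/16) = 2997*(-16/21983) = -47952/21983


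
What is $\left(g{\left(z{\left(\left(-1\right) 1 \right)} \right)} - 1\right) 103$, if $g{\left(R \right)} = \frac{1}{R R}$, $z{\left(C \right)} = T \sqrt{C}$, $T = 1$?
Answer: $-206$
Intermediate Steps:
$z{\left(C \right)} = \sqrt{C}$ ($z{\left(C \right)} = 1 \sqrt{C} = \sqrt{C}$)
$g{\left(R \right)} = \frac{1}{R^{2}}$
$\left(g{\left(z{\left(\left(-1\right) 1 \right)} \right)} - 1\right) 103 = \left(\frac{1}{\left(-1\right) 1} - 1\right) 103 = \left(\frac{1}{-1} - 1\right) 103 = \left(-1 - 1\right) 103 = \left(-2\right) 103 = -206$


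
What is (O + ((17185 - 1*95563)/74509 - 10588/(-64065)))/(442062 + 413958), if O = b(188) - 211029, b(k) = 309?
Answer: -502929550988239/2043071102570850 ≈ -0.24616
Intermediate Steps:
O = -210720 (O = 309 - 211029 = -210720)
(O + ((17185 - 1*95563)/74509 - 10588/(-64065)))/(442062 + 413958) = (-210720 + ((17185 - 1*95563)/74509 - 10588/(-64065)))/(442062 + 413958) = (-210720 + ((17185 - 95563)*(1/74509) - 10588*(-1/64065)))/856020 = (-210720 + (-78378*1/74509 + 10588/64065))*(1/856020) = (-210720 + (-78378/74509 + 10588/64065))*(1/856020) = (-210720 - 4232385278/4773419085)*(1/856020) = -1005859101976478/4773419085*1/856020 = -502929550988239/2043071102570850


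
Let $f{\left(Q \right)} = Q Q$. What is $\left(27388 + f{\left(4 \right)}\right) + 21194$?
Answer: $48598$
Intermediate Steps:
$f{\left(Q \right)} = Q^{2}$
$\left(27388 + f{\left(4 \right)}\right) + 21194 = \left(27388 + 4^{2}\right) + 21194 = \left(27388 + 16\right) + 21194 = 27404 + 21194 = 48598$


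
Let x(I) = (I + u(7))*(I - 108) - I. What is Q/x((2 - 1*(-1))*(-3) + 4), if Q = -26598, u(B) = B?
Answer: 2046/17 ≈ 120.35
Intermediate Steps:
x(I) = -I + (-108 + I)*(7 + I) (x(I) = (I + 7)*(I - 108) - I = (7 + I)*(-108 + I) - I = (-108 + I)*(7 + I) - I = -I + (-108 + I)*(7 + I))
Q/x((2 - 1*(-1))*(-3) + 4) = -26598/(-756 + ((2 - 1*(-1))*(-3) + 4)**2 - 102*((2 - 1*(-1))*(-3) + 4)) = -26598/(-756 + ((2 + 1)*(-3) + 4)**2 - 102*((2 + 1)*(-3) + 4)) = -26598/(-756 + (3*(-3) + 4)**2 - 102*(3*(-3) + 4)) = -26598/(-756 + (-9 + 4)**2 - 102*(-9 + 4)) = -26598/(-756 + (-5)**2 - 102*(-5)) = -26598/(-756 + 25 + 510) = -26598/(-221) = -26598*(-1/221) = 2046/17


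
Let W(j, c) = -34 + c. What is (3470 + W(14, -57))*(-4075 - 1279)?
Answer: -18091166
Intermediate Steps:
(3470 + W(14, -57))*(-4075 - 1279) = (3470 + (-34 - 57))*(-4075 - 1279) = (3470 - 91)*(-5354) = 3379*(-5354) = -18091166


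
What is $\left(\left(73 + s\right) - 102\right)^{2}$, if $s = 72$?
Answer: $1849$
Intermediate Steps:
$\left(\left(73 + s\right) - 102\right)^{2} = \left(\left(73 + 72\right) - 102\right)^{2} = \left(145 - 102\right)^{2} = 43^{2} = 1849$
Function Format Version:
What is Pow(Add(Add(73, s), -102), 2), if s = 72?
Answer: 1849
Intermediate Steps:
Pow(Add(Add(73, s), -102), 2) = Pow(Add(Add(73, 72), -102), 2) = Pow(Add(145, -102), 2) = Pow(43, 2) = 1849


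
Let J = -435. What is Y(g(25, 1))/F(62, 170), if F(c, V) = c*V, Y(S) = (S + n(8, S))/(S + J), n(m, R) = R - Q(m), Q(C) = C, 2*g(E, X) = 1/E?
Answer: 199/114617230 ≈ 1.7362e-6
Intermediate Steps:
g(E, X) = 1/(2*E)
n(m, R) = R - m
Y(S) = (-8 + 2*S)/(-435 + S) (Y(S) = (S + (S - 1*8))/(S - 435) = (S + (S - 8))/(-435 + S) = (S + (-8 + S))/(-435 + S) = (-8 + 2*S)/(-435 + S))
F(c, V) = V*c
Y(g(25, 1))/F(62, 170) = (2*(-4 + (½)/25)/(-435 + (½)/25))/((170*62)) = (2*(-4 + (½)*(1/25))/(-435 + (½)*(1/25)))/10540 = (2*(-4 + 1/50)/(-435 + 1/50))*(1/10540) = (2*(-199/50)/(-21749/50))*(1/10540) = (2*(-50/21749)*(-199/50))*(1/10540) = (398/21749)*(1/10540) = 199/114617230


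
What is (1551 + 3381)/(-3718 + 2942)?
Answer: -1233/194 ≈ -6.3557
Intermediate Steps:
(1551 + 3381)/(-3718 + 2942) = 4932/(-776) = 4932*(-1/776) = -1233/194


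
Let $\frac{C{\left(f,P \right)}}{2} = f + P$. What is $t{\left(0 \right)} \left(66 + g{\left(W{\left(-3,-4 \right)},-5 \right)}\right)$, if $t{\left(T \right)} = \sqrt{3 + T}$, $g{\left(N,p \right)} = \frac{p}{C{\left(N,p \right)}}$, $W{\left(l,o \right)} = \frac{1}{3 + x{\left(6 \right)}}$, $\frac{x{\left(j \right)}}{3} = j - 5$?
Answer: $\frac{1929 \sqrt{3}}{29} \approx 115.21$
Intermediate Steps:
$x{\left(j \right)} = -15 + 3 j$ ($x{\left(j \right)} = 3 \left(j - 5\right) = 3 \left(-5 + j\right) = -15 + 3 j$)
$C{\left(f,P \right)} = 2 P + 2 f$ ($C{\left(f,P \right)} = 2 \left(f + P\right) = 2 \left(P + f\right) = 2 P + 2 f$)
$W{\left(l,o \right)} = \frac{1}{6}$ ($W{\left(l,o \right)} = \frac{1}{3 + \left(-15 + 3 \cdot 6\right)} = \frac{1}{3 + \left(-15 + 18\right)} = \frac{1}{3 + 3} = \frac{1}{6}$)
$g{\left(N,p \right)} = \frac{p}{2 N + 2 p}$ ($g{\left(N,p \right)} = \frac{p}{2 p + 2 N} = \frac{p}{2 N + 2 p}$)
$t{\left(0 \right)} \left(66 + g{\left(W{\left(-3,-4 \right)},-5 \right)}\right) = \sqrt{3 + 0} \left(66 + \frac{1}{2} \left(-5\right) \frac{1}{\frac{1}{6} - 5}\right) = \sqrt{3} \left(66 + \frac{1}{2} \left(-5\right) \frac{1}{- \frac{29}{6}}\right) = \sqrt{3} \left(66 + \frac{1}{2} \left(-5\right) \left(- \frac{6}{29}\right)\right) = \sqrt{3} \left(66 + \frac{15}{29}\right) = \sqrt{3} \cdot \frac{1929}{29} = \frac{1929 \sqrt{3}}{29}$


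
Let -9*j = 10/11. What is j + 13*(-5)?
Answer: -6445/99 ≈ -65.101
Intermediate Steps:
j = -10/99 (j = -10/(9*11) = -1/9*10/11 = -10/99 ≈ -0.10101)
j + 13*(-5) = -10/99 + 13*(-5) = -10/99 - 65 = -6445/99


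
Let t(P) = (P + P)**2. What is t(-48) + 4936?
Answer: 14152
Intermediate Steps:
t(P) = 4*P**2 (t(P) = (2*P)**2 = 4*P**2)
t(-48) + 4936 = 4*(-48)**2 + 4936 = 4*2304 + 4936 = 9216 + 4936 = 14152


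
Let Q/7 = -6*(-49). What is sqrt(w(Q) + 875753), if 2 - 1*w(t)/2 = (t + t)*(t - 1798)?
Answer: 3*I*sqrt(140507) ≈ 1124.5*I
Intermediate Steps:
Q = 2058 (Q = 7*(-6*(-49)) = 7*294 = 2058)
w(t) = 4 - 4*t*(-1798 + t) (w(t) = 4 - 2*(t + t)*(t - 1798) = 4 - 2*2*t*(-1798 + t) = 4 - 4*t*(-1798 + t))
sqrt(w(Q) + 875753) = sqrt((4 - 4*2058**2 + 7192*2058) + 875753) = sqrt((4 - 4*4235364 + 14801136) + 875753) = sqrt((4 - 16941456 + 14801136) + 875753) = sqrt(-2140316 + 875753) = sqrt(-1264563) = 3*I*sqrt(140507)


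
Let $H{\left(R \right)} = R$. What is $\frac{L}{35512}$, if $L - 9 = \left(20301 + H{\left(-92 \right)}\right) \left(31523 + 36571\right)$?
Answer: $\frac{1376111655}{35512} \approx 38751.0$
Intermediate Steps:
$L = 1376111655$ ($L = 9 + \left(20301 - 92\right) \left(31523 + 36571\right) = 9 + 20209 \cdot 68094 = 9 + 1376111646 = 1376111655$)
$\frac{L}{35512} = \frac{1376111655}{35512}$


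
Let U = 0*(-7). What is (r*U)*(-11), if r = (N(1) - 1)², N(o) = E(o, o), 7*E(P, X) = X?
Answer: 0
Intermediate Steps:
E(P, X) = X/7
N(o) = o/7
U = 0
r = 36/49 (r = ((⅐)*1 - 1)² = (⅐ - 1)² = (-6/7)² = 36/49 ≈ 0.73469)
(r*U)*(-11) = ((36/49)*0)*(-11) = 0*(-11) = 0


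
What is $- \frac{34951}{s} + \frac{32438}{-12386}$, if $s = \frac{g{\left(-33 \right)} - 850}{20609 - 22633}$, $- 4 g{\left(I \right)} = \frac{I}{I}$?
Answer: $- \frac{1752446852947}{21062393} \approx -83203.0$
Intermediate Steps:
$g{\left(I \right)} = - \frac{1}{4}$ ($g{\left(I \right)} = - \frac{I \frac{1}{I}}{4} = \left(- \frac{1}{4}\right) 1 = - \frac{1}{4}$)
$s = \frac{3401}{8096}$ ($s = \frac{- \frac{1}{4} - 850}{20609 - 22633} = - \frac{3401}{4 \left(-2024\right)} = \left(- \frac{3401}{4}\right) \left(- \frac{1}{2024}\right) = \frac{3401}{8096} \approx 0.42008$)
$- \frac{34951}{s} + \frac{32438}{-12386} = - \frac{34951}{\frac{3401}{8096}} + \frac{32438}{-12386} = \left(-34951\right) \frac{8096}{3401} + 32438 \left(- \frac{1}{12386}\right) = - \frac{282963296}{3401} - \frac{16219}{6193} = - \frac{1752446852947}{21062393}$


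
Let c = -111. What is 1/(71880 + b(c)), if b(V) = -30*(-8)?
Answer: 1/72120 ≈ 1.3866e-5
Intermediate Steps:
b(V) = 240
1/(71880 + b(c)) = 1/(71880 + 240) = 1/72120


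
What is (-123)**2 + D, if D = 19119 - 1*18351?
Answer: 15897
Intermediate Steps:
D = 768 (D = 19119 - 18351 = 768)
(-123)**2 + D = (-123)**2 + 768 = 15129 + 768 = 15897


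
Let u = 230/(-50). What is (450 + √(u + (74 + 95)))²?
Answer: (2250 + √4110)²/25 ≈ 2.1420e+5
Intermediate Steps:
u = -23/5 (u = 230*(-1/50) = -23/5 ≈ -4.6000)
(450 + √(u + (74 + 95)))² = (450 + √(-23/5 + (74 + 95)))² = (450 + √(-23/5 + 169))² = (450 + √(822/5))² = (450 + √4110/5)²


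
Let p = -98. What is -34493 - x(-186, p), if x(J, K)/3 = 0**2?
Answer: -34493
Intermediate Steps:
x(J, K) = 0 (x(J, K) = 3*0**2 = 3*0 = 0)
-34493 - x(-186, p) = -34493 - 1*0 = -34493 + 0 = -34493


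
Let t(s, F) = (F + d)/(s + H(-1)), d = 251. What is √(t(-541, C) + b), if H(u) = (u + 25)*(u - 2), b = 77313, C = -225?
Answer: √29051812759/613 ≈ 278.05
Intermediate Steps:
H(u) = (-2 + u)*(25 + u) (H(u) = (25 + u)*(-2 + u) = (-2 + u)*(25 + u))
t(s, F) = (251 + F)/(-72 + s) (t(s, F) = (F + 251)/(s + (-50 + (-1)² + 23*(-1))) = (251 + F)/(s + (-50 + 1 - 23)) = (251 + F)/(s - 72) = (251 + F)/(-72 + s))
√(t(-541, C) + b) = √((251 - 225)/(-72 - 541) + 77313) = √(26/(-613) + 77313) = √(-1/613*26 + 77313) = √(-26/613 + 77313) = √(47392843/613) = √29051812759/613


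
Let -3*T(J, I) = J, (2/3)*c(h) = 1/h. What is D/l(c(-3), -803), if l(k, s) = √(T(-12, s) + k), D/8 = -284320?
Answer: -2274560*√14/7 ≈ -1.2158e+6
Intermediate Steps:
D = -2274560 (D = 8*(-284320) = -2274560)
c(h) = 3/(2*h)
T(J, I) = -J/3
l(k, s) = √(4 + k) (l(k, s) = √(-⅓*(-12) + k) = √(4 + k))
D/l(c(-3), -803) = -2274560/√(4 + (3/2)/(-3)) = -2274560/√(4 + (3/2)*(-⅓)) = -2274560/√(4 - ½) = -2274560*√14/7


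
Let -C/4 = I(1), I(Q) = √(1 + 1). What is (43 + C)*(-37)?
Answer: -1591 + 148*√2 ≈ -1381.7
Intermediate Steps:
I(Q) = √2
C = -4*√2 ≈ -5.6569
(43 + C)*(-37) = (43 - 4*√2)*(-37) = -1591 + 148*√2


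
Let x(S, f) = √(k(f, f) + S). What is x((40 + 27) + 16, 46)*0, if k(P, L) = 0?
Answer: 0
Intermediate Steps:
x(S, f) = √S (x(S, f) = √(0 + S) = √S)
x((40 + 27) + 16, 46)*0 = √((40 + 27) + 16)*0 = √(67 + 16)*0 = √83*0 = 0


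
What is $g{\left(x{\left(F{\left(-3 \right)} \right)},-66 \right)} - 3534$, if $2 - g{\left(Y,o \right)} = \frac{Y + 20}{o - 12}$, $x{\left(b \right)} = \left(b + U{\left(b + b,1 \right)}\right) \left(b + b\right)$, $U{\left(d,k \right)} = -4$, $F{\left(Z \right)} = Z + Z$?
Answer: $- \frac{137678}{39} \approx -3530.2$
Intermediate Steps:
$F{\left(Z \right)} = 2 Z$
$x{\left(b \right)} = 2 b \left(-4 + b\right)$ ($x{\left(b \right)} = \left(b - 4\right) \left(b + b\right) = \left(-4 + b\right) 2 b = 2 b \left(-4 + b\right)$)
$g{\left(Y,o \right)} = 2 - \frac{20 + Y}{-12 + o}$ ($g{\left(Y,o \right)} = 2 - \frac{Y + 20}{o - 12} = 2 - \frac{20 + Y}{-12 + o}$)
$g{\left(x{\left(F{\left(-3 \right)} \right)},-66 \right)} - 3534 = \frac{-44 - 2 \cdot 2 \left(-3\right) \left(-4 + 2 \left(-3\right)\right) + 2 \left(-66\right)}{-12 - 66} - 3534 = \frac{-44 - 2 \left(-6\right) \left(-4 - 6\right) - 132}{-78} - 3534 = - \frac{-44 - 2 \left(-6\right) \left(-10\right) - 132}{78} - 3534 = - \frac{-44 - 120 - 132}{78} - 3534 = \left(- \frac{1}{78}\right) \left(-296\right) - 3534 = \frac{148}{39} - 3534 = - \frac{137678}{39}$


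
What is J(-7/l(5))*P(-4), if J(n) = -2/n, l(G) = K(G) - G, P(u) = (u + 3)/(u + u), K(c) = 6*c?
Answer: 25/28 ≈ 0.89286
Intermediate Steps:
P(u) = (3 + u)/(2*u) (P(u) = (3 + u)/((2*u)) = (3 + u)*(1/(2*u)) = (3 + u)/(2*u))
l(G) = 5*G (l(G) = 6*G - G = 5*G)
J(-7/l(5))*P(-4) = (-2/((-7/(5*5))))*((½)*(3 - 4)/(-4)) = (-2/((-7/25)))*((½)*(-¼)*(-1)) = -2/((-7*1/25))*(⅛) = -2/(-7/25)*(⅛) = -2*(-25/7)*(⅛) = (50/7)*(⅛) = 25/28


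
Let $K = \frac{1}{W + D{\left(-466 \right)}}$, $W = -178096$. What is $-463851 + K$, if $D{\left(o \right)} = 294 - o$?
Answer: $- \frac{82257480937}{177336} \approx -4.6385 \cdot 10^{5}$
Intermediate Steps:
$K = - \frac{1}{177336}$ ($K = \frac{1}{-178096 + \left(294 - -466\right)} = \frac{1}{-178096 + \left(294 + 466\right)} = \frac{1}{-178096 + 760} = \frac{1}{-177336} = - \frac{1}{177336} \approx -5.639 \cdot 10^{-6}$)
$-463851 + K = -463851 - \frac{1}{177336} = - \frac{82257480937}{177336}$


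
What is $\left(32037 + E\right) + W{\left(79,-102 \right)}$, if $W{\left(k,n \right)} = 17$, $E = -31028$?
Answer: $1026$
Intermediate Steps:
$\left(32037 + E\right) + W{\left(79,-102 \right)} = \left(32037 - 31028\right) + 17 = 1009 + 17 = 1026$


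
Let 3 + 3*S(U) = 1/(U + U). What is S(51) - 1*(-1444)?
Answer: 441559/306 ≈ 1443.0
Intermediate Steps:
S(U) = -1 + 1/(6*U) (S(U) = -1 + 1/(3*(U + U)) = -1 + 1/(3*((2*U))) = -1 + (1/(2*U))/3 = -1 + 1/(6*U))
S(51) - 1*(-1444) = (⅙ - 1*51)/51 - 1*(-1444) = (⅙ - 51)/51 + 1444 = (1/51)*(-305/6) + 1444 = -305/306 + 1444 = 441559/306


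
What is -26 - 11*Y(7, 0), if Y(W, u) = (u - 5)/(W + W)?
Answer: -309/14 ≈ -22.071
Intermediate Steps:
Y(W, u) = (-5 + u)/(2*W) (Y(W, u) = (-5 + u)/((2*W)) = (-5 + u)*(1/(2*W)) = (-5 + u)/(2*W))
-26 - 11*Y(7, 0) = -26 - 11*(-5 + 0)/(2*7) = -26 - 11*(-5)/(2*7) = -26 - 11*(-5/14) = -26 + 55/14 = -309/14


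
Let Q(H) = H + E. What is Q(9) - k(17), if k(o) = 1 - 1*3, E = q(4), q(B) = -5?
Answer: 6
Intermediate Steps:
E = -5
k(o) = -2 (k(o) = 1 - 3 = -2)
Q(H) = -5 + H (Q(H) = H - 5 = -5 + H)
Q(9) - k(17) = (-5 + 9) - 1*(-2) = 4 + 2 = 6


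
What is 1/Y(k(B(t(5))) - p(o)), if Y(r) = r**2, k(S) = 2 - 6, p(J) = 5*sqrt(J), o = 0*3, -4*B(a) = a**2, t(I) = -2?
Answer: 1/16 ≈ 0.062500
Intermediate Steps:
B(a) = -a**2/4
o = 0
k(S) = -4
1/Y(k(B(t(5))) - p(o)) = 1/((-4 - 5*sqrt(0))**2) = 1/((-4 - 5*0)**2) = 1/((-4 - 1*0)**2) = 1/((-4 + 0)**2) = 1/((-4)**2) = 1/16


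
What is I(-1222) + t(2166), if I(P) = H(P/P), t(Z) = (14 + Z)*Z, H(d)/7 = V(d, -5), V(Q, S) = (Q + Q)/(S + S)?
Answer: 23609393/5 ≈ 4.7219e+6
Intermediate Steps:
V(Q, S) = Q/S (V(Q, S) = (2*Q)/((2*S)) = (2*Q)*(1/(2*S)) = Q/S)
H(d) = -7*d/5 (H(d) = 7*(d/(-5)) = 7*(d*(-⅕)) = 7*(-d/5) = -7*d/5)
t(Z) = Z*(14 + Z)
I(P) = -7/5 (I(P) = -7*P/(5*P) = -7/5*1 = -7/5)
I(-1222) + t(2166) = -7/5 + 2166*(14 + 2166) = -7/5 + 2166*2180 = -7/5 + 4721880 = 23609393/5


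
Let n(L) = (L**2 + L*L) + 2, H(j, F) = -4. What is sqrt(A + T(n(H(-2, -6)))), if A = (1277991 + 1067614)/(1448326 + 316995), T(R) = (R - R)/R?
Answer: sqrt(4140745764205)/1765321 ≈ 1.1527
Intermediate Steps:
n(L) = 2 + 2*L**2 (n(L) = (L**2 + L**2) + 2 = 2*L**2 + 2 = 2 + 2*L**2)
T(R) = 0 (T(R) = 0/R = 0)
A = 2345605/1765321 ≈ 1.3287
sqrt(A + T(n(H(-2, -6)))) = sqrt(2345605/1765321 + 0) = sqrt(2345605/1765321) = sqrt(4140745764205)/1765321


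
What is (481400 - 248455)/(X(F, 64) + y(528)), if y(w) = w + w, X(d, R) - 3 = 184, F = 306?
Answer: 232945/1243 ≈ 187.41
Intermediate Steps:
X(d, R) = 187 (X(d, R) = 3 + 184 = 187)
y(w) = 2*w
(481400 - 248455)/(X(F, 64) + y(528)) = (481400 - 248455)/(187 + 2*528) = 232945/(187 + 1056) = 232945/1243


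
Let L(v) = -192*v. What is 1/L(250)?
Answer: -1/48000 ≈ -2.0833e-5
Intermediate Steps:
1/L(250) = 1/(-192*250) = 1/(-48000) = -1/48000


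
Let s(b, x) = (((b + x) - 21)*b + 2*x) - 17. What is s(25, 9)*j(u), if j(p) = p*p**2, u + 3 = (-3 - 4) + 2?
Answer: -166912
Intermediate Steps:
u = -8 (u = -3 + ((-3 - 4) + 2) = -3 + (-7 + 2) = -3 - 5 = -8)
s(b, x) = -17 + 2*x + b*(-21 + b + x) (s(b, x) = ((-21 + b + x)*b + 2*x) - 17 = (b*(-21 + b + x) + 2*x) - 17 = (2*x + b*(-21 + b + x)) - 17 = -17 + 2*x + b*(-21 + b + x))
j(p) = p**3
s(25, 9)*j(u) = (-17 + 25**2 - 21*25 + 2*9 + 25*9)*(-8)**3 = (-17 + 625 - 525 + 18 + 225)*(-512) = 326*(-512) = -166912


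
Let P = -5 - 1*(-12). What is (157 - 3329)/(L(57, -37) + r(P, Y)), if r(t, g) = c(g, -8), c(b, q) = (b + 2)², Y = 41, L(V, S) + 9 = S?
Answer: -3172/1803 ≈ -1.7593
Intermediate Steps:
L(V, S) = -9 + S
c(b, q) = (2 + b)²
P = 7 (P = -5 + 12 = 7)
r(t, g) = (2 + g)²
(157 - 3329)/(L(57, -37) + r(P, Y)) = (157 - 3329)/((-9 - 37) + (2 + 41)²) = -3172/(-46 + 43²) = -3172/(-46 + 1849) = -3172/1803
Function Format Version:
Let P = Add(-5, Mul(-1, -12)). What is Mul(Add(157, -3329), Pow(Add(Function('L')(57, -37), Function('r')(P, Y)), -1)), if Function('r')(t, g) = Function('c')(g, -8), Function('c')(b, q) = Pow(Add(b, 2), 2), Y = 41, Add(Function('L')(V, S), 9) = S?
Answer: Rational(-3172, 1803) ≈ -1.7593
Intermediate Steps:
Function('L')(V, S) = Add(-9, S)
Function('c')(b, q) = Pow(Add(2, b), 2)
P = 7 (P = Add(-5, 12) = 7)
Function('r')(t, g) = Pow(Add(2, g), 2)
Mul(Add(157, -3329), Pow(Add(Function('L')(57, -37), Function('r')(P, Y)), -1)) = Mul(Add(157, -3329), Pow(Add(Add(-9, -37), Pow(Add(2, 41), 2)), -1)) = Mul(-3172, Pow(Add(-46, Pow(43, 2)), -1)) = Mul(-3172, Pow(Add(-46, 1849), -1)) = Mul(-3172, Pow(1803, -1)) = Mul(-3172, Rational(1, 1803)) = Rational(-3172, 1803)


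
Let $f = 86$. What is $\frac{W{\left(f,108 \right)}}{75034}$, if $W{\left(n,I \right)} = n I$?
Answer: $\frac{4644}{37517} \approx 0.12378$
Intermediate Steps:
$W{\left(n,I \right)} = I n$
$\frac{W{\left(f,108 \right)}}{75034} = \frac{108 \cdot 86}{75034} = 9288 \cdot \frac{1}{75034} = \frac{4644}{37517}$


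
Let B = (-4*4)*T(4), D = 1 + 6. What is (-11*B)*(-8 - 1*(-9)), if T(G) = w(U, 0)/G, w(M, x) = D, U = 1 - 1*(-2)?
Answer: 308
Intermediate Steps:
D = 7
U = 3 (U = 1 + 2 = 3)
w(M, x) = 7
T(G) = 7/G
B = -28 (B = (-4*4)*(7/4) = -112/4 = -16*7/4 = -28)
(-11*B)*(-8 - 1*(-9)) = (-11*(-28))*(-8 - 1*(-9)) = 308*(-8 + 9) = 308*1 = 308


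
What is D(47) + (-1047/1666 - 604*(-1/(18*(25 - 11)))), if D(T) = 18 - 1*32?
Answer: -183401/14994 ≈ -12.232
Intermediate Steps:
D(T) = -14 (D(T) = 18 - 32 = -14)
D(47) + (-1047/1666 - 604*(-1/(18*(25 - 11)))) = -14 + (-1047/1666 - 604*(-1/(18*(25 - 11)))) = -14 + (-1047*1/1666 - 604/((-18*14))) = -14 + (-1047/1666 - 604/(-252)) = -14 + (-1047/1666 - 604*(-1/252)) = -14 + (-1047/1666 + 151/63) = -14 + 26515/14994 = -183401/14994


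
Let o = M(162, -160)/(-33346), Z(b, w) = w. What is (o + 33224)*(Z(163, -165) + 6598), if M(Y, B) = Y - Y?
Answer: 213729992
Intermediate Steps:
M(Y, B) = 0
o = 0 (o = 0/(-33346) = 0*(-1/33346) = 0)
(o + 33224)*(Z(163, -165) + 6598) = (0 + 33224)*(-165 + 6598) = 33224*6433 = 213729992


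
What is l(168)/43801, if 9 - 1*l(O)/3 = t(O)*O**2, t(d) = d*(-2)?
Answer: 28449819/43801 ≈ 649.52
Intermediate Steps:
t(d) = -2*d
l(O) = 27 + 6*O**3 (l(O) = 27 - 3*(-2*O)*O**2 = 27 - (-6)*O**3 = 27 + 6*O**3)
l(168)/43801 = (27 + 6*168**3)/43801 = (27 + 6*4741632)*(1/43801) = (27 + 28449792)*(1/43801) = 28449819*(1/43801) = 28449819/43801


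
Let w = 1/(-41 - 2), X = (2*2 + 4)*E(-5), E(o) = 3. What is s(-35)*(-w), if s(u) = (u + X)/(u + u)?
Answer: 11/3010 ≈ 0.0036545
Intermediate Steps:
X = 24 (X = (2*2 + 4)*3 = (4 + 4)*3 = 8*3 = 24)
w = -1/43 (w = 1/(-43) = -1/43 ≈ -0.023256)
s(u) = (24 + u)/(2*u) (s(u) = (u + 24)/(u + u) = (24 + u)/((2*u)) = (24 + u)*(1/(2*u)) = (24 + u)/(2*u))
s(-35)*(-w) = ((½)*(24 - 35)/(-35))*(-1*(-1/43)) = ((½)*(-1/35)*(-11))*(1/43) = (11/70)*(1/43) = 11/3010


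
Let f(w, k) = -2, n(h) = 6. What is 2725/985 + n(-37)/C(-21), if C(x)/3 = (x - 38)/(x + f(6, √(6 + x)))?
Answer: 41217/11623 ≈ 3.5462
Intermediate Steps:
C(x) = 3*(-38 + x)/(-2 + x) (C(x) = 3*((x - 38)/(x - 2)) = 3*((-38 + x)/(-2 + x)) = 3*(-38 + x)/(-2 + x))
2725/985 + n(-37)/C(-21) = 2725/985 + 6/((3*(-38 - 21)/(-2 - 21))) = 2725*(1/985) + 6/((3*(-59)/(-23))) = 545/197 + 6/((3*(-1/23)*(-59))) = 545/197 + 6/(177/23) = 545/197 + 6*(23/177) = 545/197 + 46/59 = 41217/11623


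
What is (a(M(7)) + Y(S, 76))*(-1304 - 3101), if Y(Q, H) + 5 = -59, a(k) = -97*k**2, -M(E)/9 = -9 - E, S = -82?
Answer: 8860463680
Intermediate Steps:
M(E) = 81 + 9*E (M(E) = -9*(-9 - E) = 81 + 9*E)
Y(Q, H) = -64 (Y(Q, H) = -5 - 59 = -64)
(a(M(7)) + Y(S, 76))*(-1304 - 3101) = (-97*(81 + 9*7)**2 - 64)*(-1304 - 3101) = (-97*(81 + 63)**2 - 64)*(-4405) = (-97*144**2 - 64)*(-4405) = (-97*20736 - 64)*(-4405) = (-2011392 - 64)*(-4405) = -2011456*(-4405) = 8860463680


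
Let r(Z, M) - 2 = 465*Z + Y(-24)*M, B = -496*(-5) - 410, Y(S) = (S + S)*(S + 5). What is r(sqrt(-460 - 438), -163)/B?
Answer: -74327/1035 + 31*I*sqrt(898)/138 ≈ -71.813 + 6.7316*I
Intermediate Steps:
Y(S) = 2*S*(5 + S) (Y(S) = (2*S)*(5 + S) = 2*S*(5 + S))
B = 2070 (B = 2480 - 410 = 2070)
r(Z, M) = 2 + 465*Z + 912*M (r(Z, M) = 2 + (465*Z + (2*(-24)*(5 - 24))*M) = 2 + (465*Z + (2*(-24)*(-19))*M) = 2 + (465*Z + 912*M) = 2 + 465*Z + 912*M)
r(sqrt(-460 - 438), -163)/B = (2 + 465*sqrt(-460 - 438) + 912*(-163))/2070 = (2 + 465*sqrt(-898) - 148656)*(1/2070) = (2 + 465*(I*sqrt(898)) - 148656)*(1/2070) = (2 + 465*I*sqrt(898) - 148656)*(1/2070) = (-148654 + 465*I*sqrt(898))*(1/2070) = -74327/1035 + 31*I*sqrt(898)/138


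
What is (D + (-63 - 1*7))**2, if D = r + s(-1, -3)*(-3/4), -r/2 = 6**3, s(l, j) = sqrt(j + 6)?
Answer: 4032091/16 + 753*sqrt(3) ≈ 2.5331e+5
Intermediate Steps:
s(l, j) = sqrt(6 + j)
r = -432 (r = -2*6**3 = -2*216 = -432)
D = -432 - 3*sqrt(3)/4 (D = -432 + sqrt(6 - 3)*(-3/4) = -432 + sqrt(3)*(-3*1/4) = -432 + sqrt(3)*(-3/4) = -432 - 3*sqrt(3)/4 ≈ -433.30)
(D + (-63 - 1*7))**2 = ((-432 - 3*sqrt(3)/4) + (-63 - 1*7))**2 = ((-432 - 3*sqrt(3)/4) + (-63 - 7))**2 = ((-432 - 3*sqrt(3)/4) - 70)**2 = (-502 - 3*sqrt(3)/4)**2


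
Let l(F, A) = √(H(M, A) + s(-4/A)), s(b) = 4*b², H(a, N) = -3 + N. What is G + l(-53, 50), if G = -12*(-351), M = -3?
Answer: 4212 + √29391/25 ≈ 4218.9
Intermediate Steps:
G = 4212
l(F, A) = √(-3 + A + 64/A²) (l(F, A) = √((-3 + A) + 4*(-4/A)²) = √((-3 + A) + 4*(16/A²)) = √((-3 + A) + 64/A²) = √(-3 + A + 64/A²))
G + l(-53, 50) = 4212 + √(-3 + 50 + 64/50²) = 4212 + √(-3 + 50 + 64*(1/2500)) = 4212 + √(-3 + 50 + 16/625) = 4212 + √(29391/625) = 4212 + √29391/25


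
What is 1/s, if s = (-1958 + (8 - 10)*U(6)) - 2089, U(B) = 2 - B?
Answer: -1/4039 ≈ -0.00024759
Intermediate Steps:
s = -4039 (s = (-1958 + (8 - 10)*(2 - 1*6)) - 2089 = (-1958 - 2*(2 - 6)) - 2089 = (-1958 - 2*(-4)) - 2089 = (-1958 + 8) - 2089 = -1950 - 2089 = -4039)
1/s = 1/(-4039) = -1/4039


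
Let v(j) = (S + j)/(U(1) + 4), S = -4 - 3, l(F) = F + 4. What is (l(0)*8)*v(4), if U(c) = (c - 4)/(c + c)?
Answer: -192/5 ≈ -38.400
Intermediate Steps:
l(F) = 4 + F
U(c) = (-4 + c)/(2*c) (U(c) = (-4 + c)/((2*c)) = (-4 + c)*(1/(2*c)) = (-4 + c)/(2*c))
S = -7
v(j) = -14/5 + 2*j/5 (v(j) = (-7 + j)/((1/2)*(-4 + 1)/1 + 4) = (-7 + j)/((1/2)*1*(-3) + 4) = (-7 + j)/(-3/2 + 4) = (-7 + j)/(5/2) = (-7 + j)*(2/5) = -14/5 + 2*j/5)
(l(0)*8)*v(4) = ((4 + 0)*8)*(-14/5 + (2/5)*4) = (4*8)*(-14/5 + 8/5) = 32*(-6/5) = -192/5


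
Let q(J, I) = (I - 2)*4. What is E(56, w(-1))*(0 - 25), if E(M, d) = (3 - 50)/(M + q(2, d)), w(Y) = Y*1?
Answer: 1175/44 ≈ 26.705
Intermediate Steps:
w(Y) = Y
q(J, I) = -8 + 4*I (q(J, I) = (-2 + I)*4 = -8 + 4*I)
E(M, d) = -47/(-8 + M + 4*d) (E(M, d) = (3 - 50)/(M + (-8 + 4*d)) = -47/(-8 + M + 4*d))
E(56, w(-1))*(0 - 25) = (-47/(-8 + 56 + 4*(-1)))*(0 - 25) = -47/(-8 + 56 - 4)*(-25) = -47/44*(-25) = 1175/44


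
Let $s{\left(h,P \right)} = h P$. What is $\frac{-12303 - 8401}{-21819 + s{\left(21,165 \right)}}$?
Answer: $\frac{10352}{9177} \approx 1.128$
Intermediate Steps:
$s{\left(h,P \right)} = P h$
$\frac{-12303 - 8401}{-21819 + s{\left(21,165 \right)}} = \frac{-12303 - 8401}{-21819 + 165 \cdot 21} = - \frac{20704}{-21819 + 3465} = - \frac{20704}{-18354} = \left(-20704\right) \left(- \frac{1}{18354}\right) = \frac{10352}{9177}$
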